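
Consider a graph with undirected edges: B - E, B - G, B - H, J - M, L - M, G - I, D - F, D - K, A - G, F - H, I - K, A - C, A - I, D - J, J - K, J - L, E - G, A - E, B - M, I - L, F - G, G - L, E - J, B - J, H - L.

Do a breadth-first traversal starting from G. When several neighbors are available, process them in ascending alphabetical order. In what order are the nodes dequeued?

Visit G; enqueue A, B, E, F, I, L → queue [A, B, E, F, I, L]
Visit A; enqueue C → queue [B, E, F, I, L, C]
Visit B; enqueue H, J, M → queue [E, F, I, L, C, H, J, M]
Visit E → queue [F, I, L, C, H, J, M]
Visit F; enqueue D → queue [I, L, C, H, J, M, D]
Visit I; enqueue K → queue [L, C, H, J, M, D, K]
Visit L → queue [C, H, J, M, D, K]
Visit C → queue [H, J, M, D, K]
Visit H → queue [J, M, D, K]
Visit J → queue [M, D, K]
Visit M → queue [D, K]
Visit D → queue [K]
Visit K → queue []

G A B E F I L C H J M D K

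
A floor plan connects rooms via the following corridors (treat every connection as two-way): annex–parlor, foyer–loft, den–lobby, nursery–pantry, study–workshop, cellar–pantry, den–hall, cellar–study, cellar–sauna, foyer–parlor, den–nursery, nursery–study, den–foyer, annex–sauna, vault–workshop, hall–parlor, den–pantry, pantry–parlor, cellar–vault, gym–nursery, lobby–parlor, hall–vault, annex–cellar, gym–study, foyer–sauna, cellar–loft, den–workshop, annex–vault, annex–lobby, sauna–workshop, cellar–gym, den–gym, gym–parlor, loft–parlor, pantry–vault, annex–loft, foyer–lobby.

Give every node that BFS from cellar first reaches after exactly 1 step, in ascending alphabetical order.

annex, gym, loft, pantry, sauna, study, vault

Level 0: cellar
Level 1: annex, gym, loft, pantry, sauna, study, vault
Level 2: den, foyer, hall, lobby, nursery, parlor, workshop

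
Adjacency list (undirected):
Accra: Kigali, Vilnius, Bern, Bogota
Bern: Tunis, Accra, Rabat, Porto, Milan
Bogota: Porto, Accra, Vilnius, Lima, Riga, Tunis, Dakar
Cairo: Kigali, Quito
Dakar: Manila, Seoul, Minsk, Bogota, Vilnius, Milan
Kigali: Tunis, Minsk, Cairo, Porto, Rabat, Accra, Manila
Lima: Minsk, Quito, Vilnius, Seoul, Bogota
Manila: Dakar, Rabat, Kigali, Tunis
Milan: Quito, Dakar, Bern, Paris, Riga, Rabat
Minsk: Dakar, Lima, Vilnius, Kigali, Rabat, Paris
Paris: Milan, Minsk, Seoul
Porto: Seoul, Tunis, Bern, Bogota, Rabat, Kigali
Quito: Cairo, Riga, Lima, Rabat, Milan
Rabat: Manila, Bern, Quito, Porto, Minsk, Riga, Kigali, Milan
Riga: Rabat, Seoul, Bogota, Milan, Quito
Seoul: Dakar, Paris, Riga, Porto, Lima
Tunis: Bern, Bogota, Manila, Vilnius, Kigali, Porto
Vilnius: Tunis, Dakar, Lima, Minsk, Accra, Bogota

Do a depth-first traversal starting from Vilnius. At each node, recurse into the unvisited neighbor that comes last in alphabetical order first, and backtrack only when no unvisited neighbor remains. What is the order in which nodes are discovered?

Vilnius -> Tunis -> Porto -> Seoul -> Riga -> Rabat -> Quito -> Milan -> Paris -> Minsk -> Lima -> Bogota -> Dakar -> Manila -> Kigali -> Cairo -> Accra -> Bern

Visit Vilnius
Vilnius → Tunis
Tunis → Porto
Porto → Seoul
Seoul → Riga
Riga → Rabat
Rabat → Quito
Quito → Milan
Milan → Paris
Paris → Minsk
Minsk → Lima
Lima → Bogota
Bogota → Dakar
Dakar → Manila
Manila → Kigali
Kigali → Cairo
Kigali → Accra
Accra → Bern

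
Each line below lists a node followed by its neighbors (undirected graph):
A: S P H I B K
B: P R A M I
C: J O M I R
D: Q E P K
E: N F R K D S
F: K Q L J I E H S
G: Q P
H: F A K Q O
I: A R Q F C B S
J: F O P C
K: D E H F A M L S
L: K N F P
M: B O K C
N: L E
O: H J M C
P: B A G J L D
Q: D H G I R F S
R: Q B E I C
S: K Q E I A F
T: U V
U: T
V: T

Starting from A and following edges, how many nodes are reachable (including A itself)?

BFS from A visits: A, S, P, K, I, H, B, Q, F, E, L, J, G, D, M, R, C, O, N
Reachable nodes: 19 of 22 total.

19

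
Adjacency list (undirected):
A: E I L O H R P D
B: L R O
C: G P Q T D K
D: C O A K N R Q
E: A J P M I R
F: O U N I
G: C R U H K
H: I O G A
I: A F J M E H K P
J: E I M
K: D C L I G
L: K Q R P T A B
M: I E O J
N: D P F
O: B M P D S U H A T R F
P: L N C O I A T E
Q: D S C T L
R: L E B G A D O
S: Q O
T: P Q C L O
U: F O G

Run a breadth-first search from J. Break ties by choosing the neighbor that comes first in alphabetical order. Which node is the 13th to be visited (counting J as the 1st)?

L

Visit J; enqueue E, I, M → queue [E, I, M]
Visit E; enqueue A, P, R → queue [I, M, A, P, R]
Visit I; enqueue F, H, K → queue [M, A, P, R, F, H, K]
Visit M; enqueue O → queue [A, P, R, F, H, K, O]
Visit A; enqueue D, L → queue [P, R, F, H, K, O, D, L]
Visit P; enqueue C, N, T → queue [R, F, H, K, O, D, L, C, N, T]
Visit R; enqueue B, G → queue [F, H, K, O, D, L, C, N, T, B, G]
Visit F; enqueue U → queue [H, K, O, D, L, C, N, T, B, G, U]
Visit H → queue [K, O, D, L, C, N, T, B, G, U]
Visit K → queue [O, D, L, C, N, T, B, G, U]
Visit O; enqueue S → queue [D, L, C, N, T, B, G, U, S]
Visit D; enqueue Q → queue [L, C, N, T, B, G, U, S, Q]
Visit L → queue [C, N, T, B, G, U, S, Q]
Visit C → queue [N, T, B, G, U, S, Q]
Visit N → queue [T, B, G, U, S, Q]
Visit T → queue [B, G, U, S, Q]
Visit B → queue [G, U, S, Q]
Visit G → queue [U, S, Q]
Visit U → queue [S, Q]
Visit S → queue [Q]
Visit Q → queue []

Visit order: J, E, I, M, A, P, R, F, H, K, O, D, L, C, N, T, B, G, U, S, Q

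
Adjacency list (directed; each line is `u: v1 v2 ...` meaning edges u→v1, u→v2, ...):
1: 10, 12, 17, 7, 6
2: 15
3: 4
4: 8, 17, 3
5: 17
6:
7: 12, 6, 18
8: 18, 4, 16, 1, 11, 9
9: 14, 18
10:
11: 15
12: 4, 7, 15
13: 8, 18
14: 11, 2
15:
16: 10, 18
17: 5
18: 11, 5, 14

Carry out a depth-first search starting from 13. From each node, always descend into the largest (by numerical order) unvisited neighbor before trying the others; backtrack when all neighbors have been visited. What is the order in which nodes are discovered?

13 18 14 11 15 2 5 17 8 16 10 9 4 3 1 12 7 6

Visit 13
13 → 18
18 → 14
14 → 11
11 → 15
14 → 2
18 → 5
5 → 17
13 → 8
8 → 16
16 → 10
8 → 9
8 → 4
4 → 3
8 → 1
1 → 12
12 → 7
7 → 6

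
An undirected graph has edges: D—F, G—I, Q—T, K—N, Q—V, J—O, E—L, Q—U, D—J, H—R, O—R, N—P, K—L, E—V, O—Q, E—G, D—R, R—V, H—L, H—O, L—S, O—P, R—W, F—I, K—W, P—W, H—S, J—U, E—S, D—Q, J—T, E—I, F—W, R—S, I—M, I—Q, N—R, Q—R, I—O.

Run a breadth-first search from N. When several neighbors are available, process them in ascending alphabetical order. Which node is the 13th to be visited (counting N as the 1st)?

Visit N; enqueue K, P, R → queue [K, P, R]
Visit K; enqueue L, W → queue [P, R, L, W]
Visit P; enqueue O → queue [R, L, W, O]
Visit R; enqueue D, H, Q, S, V → queue [L, W, O, D, H, Q, S, V]
Visit L; enqueue E → queue [W, O, D, H, Q, S, V, E]
Visit W; enqueue F → queue [O, D, H, Q, S, V, E, F]
Visit O; enqueue I, J → queue [D, H, Q, S, V, E, F, I, J]
Visit D → queue [H, Q, S, V, E, F, I, J]
Visit H → queue [Q, S, V, E, F, I, J]
Visit Q; enqueue T, U → queue [S, V, E, F, I, J, T, U]
Visit S → queue [V, E, F, I, J, T, U]
Visit V → queue [E, F, I, J, T, U]
Visit E; enqueue G → queue [F, I, J, T, U, G]
Visit F → queue [I, J, T, U, G]
Visit I; enqueue M → queue [J, T, U, G, M]
Visit J → queue [T, U, G, M]
Visit T → queue [U, G, M]
Visit U → queue [G, M]
Visit G → queue [M]
Visit M → queue []

Visit order: N, K, P, R, L, W, O, D, H, Q, S, V, E, F, I, J, T, U, G, M

E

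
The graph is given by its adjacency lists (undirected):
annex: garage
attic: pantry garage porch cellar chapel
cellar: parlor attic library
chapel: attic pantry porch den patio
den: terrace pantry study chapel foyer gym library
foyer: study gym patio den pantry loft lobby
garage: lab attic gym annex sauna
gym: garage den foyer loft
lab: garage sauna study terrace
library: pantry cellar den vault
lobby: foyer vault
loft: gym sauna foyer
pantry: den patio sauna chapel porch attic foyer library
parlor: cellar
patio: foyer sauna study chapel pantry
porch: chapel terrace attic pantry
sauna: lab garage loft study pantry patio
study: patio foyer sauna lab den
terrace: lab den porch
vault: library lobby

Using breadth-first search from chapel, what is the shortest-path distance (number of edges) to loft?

Level 0: chapel
Level 1: attic, den, pantry, patio, porch
Level 2: cellar, foyer, garage, gym, library, sauna, study, terrace
Level 3: annex, lab, lobby, loft, parlor, vault
loft first appears at level 3.

3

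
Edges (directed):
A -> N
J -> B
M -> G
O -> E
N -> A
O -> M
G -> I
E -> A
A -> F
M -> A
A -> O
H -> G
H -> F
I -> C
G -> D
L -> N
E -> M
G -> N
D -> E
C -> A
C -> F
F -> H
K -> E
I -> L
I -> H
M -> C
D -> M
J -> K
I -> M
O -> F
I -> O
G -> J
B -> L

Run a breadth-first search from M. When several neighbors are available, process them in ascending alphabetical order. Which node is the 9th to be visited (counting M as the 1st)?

Visit M; enqueue A, C, G → queue [A, C, G]
Visit A; enqueue F, N, O → queue [C, G, F, N, O]
Visit C → queue [G, F, N, O]
Visit G; enqueue D, I, J → queue [F, N, O, D, I, J]
Visit F; enqueue H → queue [N, O, D, I, J, H]
Visit N → queue [O, D, I, J, H]
Visit O; enqueue E → queue [D, I, J, H, E]
Visit D → queue [I, J, H, E]
Visit I; enqueue L → queue [J, H, E, L]
Visit J; enqueue B, K → queue [H, E, L, B, K]
Visit H → queue [E, L, B, K]
Visit E → queue [L, B, K]
Visit L → queue [B, K]
Visit B → queue [K]
Visit K → queue []

Visit order: M, A, C, G, F, N, O, D, I, J, H, E, L, B, K

I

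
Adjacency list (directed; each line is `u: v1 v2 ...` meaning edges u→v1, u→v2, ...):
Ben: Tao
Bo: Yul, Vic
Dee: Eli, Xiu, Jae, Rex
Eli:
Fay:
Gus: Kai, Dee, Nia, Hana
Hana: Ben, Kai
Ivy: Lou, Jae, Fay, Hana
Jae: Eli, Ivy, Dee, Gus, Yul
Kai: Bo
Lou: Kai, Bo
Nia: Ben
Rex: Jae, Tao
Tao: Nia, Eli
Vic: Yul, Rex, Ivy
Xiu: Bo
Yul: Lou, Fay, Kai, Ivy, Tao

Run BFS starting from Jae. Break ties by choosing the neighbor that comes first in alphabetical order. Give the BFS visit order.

Jae, Dee, Eli, Gus, Ivy, Yul, Rex, Xiu, Hana, Kai, Nia, Fay, Lou, Tao, Bo, Ben, Vic

Visit Jae; enqueue Dee, Eli, Gus, Ivy, Yul → queue [Dee, Eli, Gus, Ivy, Yul]
Visit Dee; enqueue Rex, Xiu → queue [Eli, Gus, Ivy, Yul, Rex, Xiu]
Visit Eli → queue [Gus, Ivy, Yul, Rex, Xiu]
Visit Gus; enqueue Hana, Kai, Nia → queue [Ivy, Yul, Rex, Xiu, Hana, Kai, Nia]
Visit Ivy; enqueue Fay, Lou → queue [Yul, Rex, Xiu, Hana, Kai, Nia, Fay, Lou]
Visit Yul; enqueue Tao → queue [Rex, Xiu, Hana, Kai, Nia, Fay, Lou, Tao]
Visit Rex → queue [Xiu, Hana, Kai, Nia, Fay, Lou, Tao]
Visit Xiu; enqueue Bo → queue [Hana, Kai, Nia, Fay, Lou, Tao, Bo]
Visit Hana; enqueue Ben → queue [Kai, Nia, Fay, Lou, Tao, Bo, Ben]
Visit Kai → queue [Nia, Fay, Lou, Tao, Bo, Ben]
Visit Nia → queue [Fay, Lou, Tao, Bo, Ben]
Visit Fay → queue [Lou, Tao, Bo, Ben]
Visit Lou → queue [Tao, Bo, Ben]
Visit Tao → queue [Bo, Ben]
Visit Bo; enqueue Vic → queue [Ben, Vic]
Visit Ben → queue [Vic]
Visit Vic → queue []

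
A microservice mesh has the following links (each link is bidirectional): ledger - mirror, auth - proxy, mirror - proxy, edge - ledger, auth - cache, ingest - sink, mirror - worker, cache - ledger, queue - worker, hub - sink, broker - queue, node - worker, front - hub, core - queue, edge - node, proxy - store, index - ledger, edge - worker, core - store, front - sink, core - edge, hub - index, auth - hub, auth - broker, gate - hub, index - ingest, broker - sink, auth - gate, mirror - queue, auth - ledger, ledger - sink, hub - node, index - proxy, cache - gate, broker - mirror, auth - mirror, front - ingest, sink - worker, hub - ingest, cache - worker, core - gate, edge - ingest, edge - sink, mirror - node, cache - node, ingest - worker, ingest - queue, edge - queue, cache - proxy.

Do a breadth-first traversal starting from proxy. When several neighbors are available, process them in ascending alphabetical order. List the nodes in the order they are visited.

Visit proxy; enqueue auth, cache, index, mirror, store → queue [auth, cache, index, mirror, store]
Visit auth; enqueue broker, gate, hub, ledger → queue [cache, index, mirror, store, broker, gate, hub, ledger]
Visit cache; enqueue node, worker → queue [index, mirror, store, broker, gate, hub, ledger, node, worker]
Visit index; enqueue ingest → queue [mirror, store, broker, gate, hub, ledger, node, worker, ingest]
Visit mirror; enqueue queue → queue [store, broker, gate, hub, ledger, node, worker, ingest, queue]
Visit store; enqueue core → queue [broker, gate, hub, ledger, node, worker, ingest, queue, core]
Visit broker; enqueue sink → queue [gate, hub, ledger, node, worker, ingest, queue, core, sink]
Visit gate → queue [hub, ledger, node, worker, ingest, queue, core, sink]
Visit hub; enqueue front → queue [ledger, node, worker, ingest, queue, core, sink, front]
Visit ledger; enqueue edge → queue [node, worker, ingest, queue, core, sink, front, edge]
Visit node → queue [worker, ingest, queue, core, sink, front, edge]
Visit worker → queue [ingest, queue, core, sink, front, edge]
Visit ingest → queue [queue, core, sink, front, edge]
Visit queue → queue [core, sink, front, edge]
Visit core → queue [sink, front, edge]
Visit sink → queue [front, edge]
Visit front → queue [edge]
Visit edge → queue []

proxy, auth, cache, index, mirror, store, broker, gate, hub, ledger, node, worker, ingest, queue, core, sink, front, edge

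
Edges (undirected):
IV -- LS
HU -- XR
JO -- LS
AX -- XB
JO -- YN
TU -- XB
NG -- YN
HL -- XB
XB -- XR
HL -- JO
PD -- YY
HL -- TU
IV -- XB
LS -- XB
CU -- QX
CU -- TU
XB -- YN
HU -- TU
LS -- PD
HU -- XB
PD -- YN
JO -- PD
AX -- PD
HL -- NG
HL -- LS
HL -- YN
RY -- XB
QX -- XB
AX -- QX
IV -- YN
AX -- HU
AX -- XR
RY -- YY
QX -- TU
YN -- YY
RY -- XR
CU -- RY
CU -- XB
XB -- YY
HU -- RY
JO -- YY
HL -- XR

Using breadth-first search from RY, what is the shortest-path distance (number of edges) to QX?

2

Level 0: RY
Level 1: CU, HU, XB, XR, YY
Level 2: AX, HL, IV, JO, LS, PD, QX, TU, YN
Level 3: NG
QX first appears at level 2.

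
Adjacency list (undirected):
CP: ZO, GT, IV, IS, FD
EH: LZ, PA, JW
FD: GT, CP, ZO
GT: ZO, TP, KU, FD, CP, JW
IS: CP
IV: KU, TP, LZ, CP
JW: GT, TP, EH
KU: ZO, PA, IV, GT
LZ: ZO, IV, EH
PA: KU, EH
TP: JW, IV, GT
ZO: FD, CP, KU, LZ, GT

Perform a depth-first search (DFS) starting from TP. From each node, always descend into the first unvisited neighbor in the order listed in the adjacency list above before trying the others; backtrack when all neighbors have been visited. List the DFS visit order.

TP, JW, GT, ZO, FD, CP, IV, KU, PA, EH, LZ, IS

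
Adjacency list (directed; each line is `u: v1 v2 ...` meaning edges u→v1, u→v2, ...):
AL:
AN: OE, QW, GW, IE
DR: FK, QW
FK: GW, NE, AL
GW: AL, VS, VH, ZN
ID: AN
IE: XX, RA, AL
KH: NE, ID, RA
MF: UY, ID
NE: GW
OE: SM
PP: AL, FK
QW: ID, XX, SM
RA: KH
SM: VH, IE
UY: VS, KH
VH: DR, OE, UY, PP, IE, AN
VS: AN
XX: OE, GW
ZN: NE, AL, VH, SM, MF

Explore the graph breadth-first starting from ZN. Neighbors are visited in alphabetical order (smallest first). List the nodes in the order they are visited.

ZN, AL, MF, NE, SM, VH, ID, UY, GW, IE, AN, DR, OE, PP, KH, VS, RA, XX, QW, FK

Visit ZN; enqueue AL, MF, NE, SM, VH → queue [AL, MF, NE, SM, VH]
Visit AL → queue [MF, NE, SM, VH]
Visit MF; enqueue ID, UY → queue [NE, SM, VH, ID, UY]
Visit NE; enqueue GW → queue [SM, VH, ID, UY, GW]
Visit SM; enqueue IE → queue [VH, ID, UY, GW, IE]
Visit VH; enqueue AN, DR, OE, PP → queue [ID, UY, GW, IE, AN, DR, OE, PP]
Visit ID → queue [UY, GW, IE, AN, DR, OE, PP]
Visit UY; enqueue KH, VS → queue [GW, IE, AN, DR, OE, PP, KH, VS]
Visit GW → queue [IE, AN, DR, OE, PP, KH, VS]
Visit IE; enqueue RA, XX → queue [AN, DR, OE, PP, KH, VS, RA, XX]
Visit AN; enqueue QW → queue [DR, OE, PP, KH, VS, RA, XX, QW]
Visit DR; enqueue FK → queue [OE, PP, KH, VS, RA, XX, QW, FK]
Visit OE → queue [PP, KH, VS, RA, XX, QW, FK]
Visit PP → queue [KH, VS, RA, XX, QW, FK]
Visit KH → queue [VS, RA, XX, QW, FK]
Visit VS → queue [RA, XX, QW, FK]
Visit RA → queue [XX, QW, FK]
Visit XX → queue [QW, FK]
Visit QW → queue [FK]
Visit FK → queue []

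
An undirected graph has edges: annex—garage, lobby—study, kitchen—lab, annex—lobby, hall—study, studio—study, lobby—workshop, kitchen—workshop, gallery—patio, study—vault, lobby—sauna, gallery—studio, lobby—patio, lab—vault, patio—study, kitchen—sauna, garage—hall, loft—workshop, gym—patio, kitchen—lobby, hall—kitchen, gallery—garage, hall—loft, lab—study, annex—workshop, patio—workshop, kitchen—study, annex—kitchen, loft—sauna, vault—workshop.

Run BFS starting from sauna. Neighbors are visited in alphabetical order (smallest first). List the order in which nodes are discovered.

Visit sauna; enqueue kitchen, lobby, loft → queue [kitchen, lobby, loft]
Visit kitchen; enqueue annex, hall, lab, study, workshop → queue [lobby, loft, annex, hall, lab, study, workshop]
Visit lobby; enqueue patio → queue [loft, annex, hall, lab, study, workshop, patio]
Visit loft → queue [annex, hall, lab, study, workshop, patio]
Visit annex; enqueue garage → queue [hall, lab, study, workshop, patio, garage]
Visit hall → queue [lab, study, workshop, patio, garage]
Visit lab; enqueue vault → queue [study, workshop, patio, garage, vault]
Visit study; enqueue studio → queue [workshop, patio, garage, vault, studio]
Visit workshop → queue [patio, garage, vault, studio]
Visit patio; enqueue gallery, gym → queue [garage, vault, studio, gallery, gym]
Visit garage → queue [vault, studio, gallery, gym]
Visit vault → queue [studio, gallery, gym]
Visit studio → queue [gallery, gym]
Visit gallery → queue [gym]
Visit gym → queue []

sauna → kitchen → lobby → loft → annex → hall → lab → study → workshop → patio → garage → vault → studio → gallery → gym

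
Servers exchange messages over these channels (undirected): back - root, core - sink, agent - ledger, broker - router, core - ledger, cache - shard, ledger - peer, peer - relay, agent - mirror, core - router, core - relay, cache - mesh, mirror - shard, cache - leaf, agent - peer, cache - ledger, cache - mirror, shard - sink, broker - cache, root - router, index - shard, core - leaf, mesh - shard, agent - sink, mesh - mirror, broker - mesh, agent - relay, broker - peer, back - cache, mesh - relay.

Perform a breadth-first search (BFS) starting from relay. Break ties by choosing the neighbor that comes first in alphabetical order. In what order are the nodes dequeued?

Visit relay; enqueue agent, core, mesh, peer → queue [agent, core, mesh, peer]
Visit agent; enqueue ledger, mirror, sink → queue [core, mesh, peer, ledger, mirror, sink]
Visit core; enqueue leaf, router → queue [mesh, peer, ledger, mirror, sink, leaf, router]
Visit mesh; enqueue broker, cache, shard → queue [peer, ledger, mirror, sink, leaf, router, broker, cache, shard]
Visit peer → queue [ledger, mirror, sink, leaf, router, broker, cache, shard]
Visit ledger → queue [mirror, sink, leaf, router, broker, cache, shard]
Visit mirror → queue [sink, leaf, router, broker, cache, shard]
Visit sink → queue [leaf, router, broker, cache, shard]
Visit leaf → queue [router, broker, cache, shard]
Visit router; enqueue root → queue [broker, cache, shard, root]
Visit broker → queue [cache, shard, root]
Visit cache; enqueue back → queue [shard, root, back]
Visit shard; enqueue index → queue [root, back, index]
Visit root → queue [back, index]
Visit back → queue [index]
Visit index → queue []

relay, agent, core, mesh, peer, ledger, mirror, sink, leaf, router, broker, cache, shard, root, back, index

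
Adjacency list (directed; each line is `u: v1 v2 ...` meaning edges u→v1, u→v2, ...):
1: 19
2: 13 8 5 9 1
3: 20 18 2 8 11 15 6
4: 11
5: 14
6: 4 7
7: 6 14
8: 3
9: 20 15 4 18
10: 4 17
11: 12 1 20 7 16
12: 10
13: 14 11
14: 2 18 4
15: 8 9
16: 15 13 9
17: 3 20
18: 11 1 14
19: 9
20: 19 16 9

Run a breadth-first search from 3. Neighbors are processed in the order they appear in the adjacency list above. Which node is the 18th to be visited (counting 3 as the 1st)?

4

Visit 3; enqueue 20, 18, 2, 8, 11, 15, 6 → queue [20, 18, 2, 8, 11, 15, 6]
Visit 20; enqueue 19, 16, 9 → queue [18, 2, 8, 11, 15, 6, 19, 16, 9]
Visit 18; enqueue 1, 14 → queue [2, 8, 11, 15, 6, 19, 16, 9, 1, 14]
Visit 2; enqueue 13, 5 → queue [8, 11, 15, 6, 19, 16, 9, 1, 14, 13, 5]
Visit 8 → queue [11, 15, 6, 19, 16, 9, 1, 14, 13, 5]
Visit 11; enqueue 12, 7 → queue [15, 6, 19, 16, 9, 1, 14, 13, 5, 12, 7]
Visit 15 → queue [6, 19, 16, 9, 1, 14, 13, 5, 12, 7]
Visit 6; enqueue 4 → queue [19, 16, 9, 1, 14, 13, 5, 12, 7, 4]
Visit 19 → queue [16, 9, 1, 14, 13, 5, 12, 7, 4]
Visit 16 → queue [9, 1, 14, 13, 5, 12, 7, 4]
Visit 9 → queue [1, 14, 13, 5, 12, 7, 4]
Visit 1 → queue [14, 13, 5, 12, 7, 4]
Visit 14 → queue [13, 5, 12, 7, 4]
Visit 13 → queue [5, 12, 7, 4]
Visit 5 → queue [12, 7, 4]
Visit 12; enqueue 10 → queue [7, 4, 10]
Visit 7 → queue [4, 10]
Visit 4 → queue [10]
Visit 10; enqueue 17 → queue [17]
Visit 17 → queue []

Visit order: 3, 20, 18, 2, 8, 11, 15, 6, 19, 16, 9, 1, 14, 13, 5, 12, 7, 4, 10, 17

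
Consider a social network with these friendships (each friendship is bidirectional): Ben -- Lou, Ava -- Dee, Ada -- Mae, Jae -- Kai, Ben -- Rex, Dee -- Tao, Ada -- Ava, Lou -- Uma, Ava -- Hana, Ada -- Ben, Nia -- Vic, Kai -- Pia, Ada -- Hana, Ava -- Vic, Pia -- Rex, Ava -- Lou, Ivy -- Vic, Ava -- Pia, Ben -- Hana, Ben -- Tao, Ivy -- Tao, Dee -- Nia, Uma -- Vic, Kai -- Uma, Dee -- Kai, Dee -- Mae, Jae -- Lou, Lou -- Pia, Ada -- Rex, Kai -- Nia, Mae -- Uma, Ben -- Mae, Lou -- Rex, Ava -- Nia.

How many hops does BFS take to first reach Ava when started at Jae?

Level 0: Jae
Level 1: Kai, Lou
Level 2: Ava, Ben, Dee, Nia, Pia, Rex, Uma
Level 3: Ada, Hana, Mae, Tao, Vic
Level 4: Ivy
Ava first appears at level 2.

2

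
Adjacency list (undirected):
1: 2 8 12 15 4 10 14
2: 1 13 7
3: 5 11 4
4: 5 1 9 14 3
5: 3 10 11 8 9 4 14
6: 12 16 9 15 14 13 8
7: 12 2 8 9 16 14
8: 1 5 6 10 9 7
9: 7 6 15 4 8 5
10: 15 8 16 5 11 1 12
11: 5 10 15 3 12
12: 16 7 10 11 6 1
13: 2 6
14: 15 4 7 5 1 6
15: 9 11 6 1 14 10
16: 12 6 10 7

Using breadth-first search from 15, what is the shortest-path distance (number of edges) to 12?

Level 0: 15
Level 1: 1, 6, 9, 10, 11, 14
Level 2: 2, 3, 4, 5, 7, 8, 12, 13, 16
12 first appears at level 2.

2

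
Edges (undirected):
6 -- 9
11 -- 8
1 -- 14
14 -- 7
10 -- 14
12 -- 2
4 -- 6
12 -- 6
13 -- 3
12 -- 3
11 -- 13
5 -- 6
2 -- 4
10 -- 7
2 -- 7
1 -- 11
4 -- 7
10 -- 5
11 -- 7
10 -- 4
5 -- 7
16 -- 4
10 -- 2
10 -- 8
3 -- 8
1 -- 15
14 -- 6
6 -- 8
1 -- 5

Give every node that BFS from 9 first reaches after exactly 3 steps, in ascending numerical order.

1, 2, 3, 7, 10, 11, 16

Level 0: 9
Level 1: 6
Level 2: 4, 5, 8, 12, 14
Level 3: 1, 2, 3, 7, 10, 11, 16
Level 4: 13, 15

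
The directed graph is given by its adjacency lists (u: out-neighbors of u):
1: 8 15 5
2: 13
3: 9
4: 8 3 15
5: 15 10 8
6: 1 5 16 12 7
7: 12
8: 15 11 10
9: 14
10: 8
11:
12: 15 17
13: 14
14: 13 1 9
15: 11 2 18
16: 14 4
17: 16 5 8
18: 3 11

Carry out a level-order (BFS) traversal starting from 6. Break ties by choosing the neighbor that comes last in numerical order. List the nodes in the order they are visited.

Visit 6; enqueue 16, 12, 7, 5, 1 → queue [16, 12, 7, 5, 1]
Visit 16; enqueue 14, 4 → queue [12, 7, 5, 1, 14, 4]
Visit 12; enqueue 17, 15 → queue [7, 5, 1, 14, 4, 17, 15]
Visit 7 → queue [5, 1, 14, 4, 17, 15]
Visit 5; enqueue 10, 8 → queue [1, 14, 4, 17, 15, 10, 8]
Visit 1 → queue [14, 4, 17, 15, 10, 8]
Visit 14; enqueue 13, 9 → queue [4, 17, 15, 10, 8, 13, 9]
Visit 4; enqueue 3 → queue [17, 15, 10, 8, 13, 9, 3]
Visit 17 → queue [15, 10, 8, 13, 9, 3]
Visit 15; enqueue 18, 11, 2 → queue [10, 8, 13, 9, 3, 18, 11, 2]
Visit 10 → queue [8, 13, 9, 3, 18, 11, 2]
Visit 8 → queue [13, 9, 3, 18, 11, 2]
Visit 13 → queue [9, 3, 18, 11, 2]
Visit 9 → queue [3, 18, 11, 2]
Visit 3 → queue [18, 11, 2]
Visit 18 → queue [11, 2]
Visit 11 → queue [2]
Visit 2 → queue []

6, 16, 12, 7, 5, 1, 14, 4, 17, 15, 10, 8, 13, 9, 3, 18, 11, 2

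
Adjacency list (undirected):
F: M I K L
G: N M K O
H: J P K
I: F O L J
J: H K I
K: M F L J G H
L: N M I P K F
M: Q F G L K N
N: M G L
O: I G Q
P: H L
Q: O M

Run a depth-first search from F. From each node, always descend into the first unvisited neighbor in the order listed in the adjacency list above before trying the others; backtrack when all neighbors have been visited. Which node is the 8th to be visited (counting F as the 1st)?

G

Visit F
F → M
M → Q
Q → O
O → I
I → L
L → N
N → G
G → K
K → J
J → H
H → P

Visit order: F, M, Q, O, I, L, N, G, K, J, H, P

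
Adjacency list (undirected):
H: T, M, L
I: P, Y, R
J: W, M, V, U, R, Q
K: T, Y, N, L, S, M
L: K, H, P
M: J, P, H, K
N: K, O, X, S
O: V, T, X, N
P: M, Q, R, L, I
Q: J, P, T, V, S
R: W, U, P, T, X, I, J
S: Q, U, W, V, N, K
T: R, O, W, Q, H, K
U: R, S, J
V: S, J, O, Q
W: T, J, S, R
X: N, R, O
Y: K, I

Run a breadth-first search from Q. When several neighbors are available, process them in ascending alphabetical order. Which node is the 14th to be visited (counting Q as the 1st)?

N

Visit Q; enqueue J, P, S, T, V → queue [J, P, S, T, V]
Visit J; enqueue M, R, U, W → queue [P, S, T, V, M, R, U, W]
Visit P; enqueue I, L → queue [S, T, V, M, R, U, W, I, L]
Visit S; enqueue K, N → queue [T, V, M, R, U, W, I, L, K, N]
Visit T; enqueue H, O → queue [V, M, R, U, W, I, L, K, N, H, O]
Visit V → queue [M, R, U, W, I, L, K, N, H, O]
Visit M → queue [R, U, W, I, L, K, N, H, O]
Visit R; enqueue X → queue [U, W, I, L, K, N, H, O, X]
Visit U → queue [W, I, L, K, N, H, O, X]
Visit W → queue [I, L, K, N, H, O, X]
Visit I; enqueue Y → queue [L, K, N, H, O, X, Y]
Visit L → queue [K, N, H, O, X, Y]
Visit K → queue [N, H, O, X, Y]
Visit N → queue [H, O, X, Y]
Visit H → queue [O, X, Y]
Visit O → queue [X, Y]
Visit X → queue [Y]
Visit Y → queue []

Visit order: Q, J, P, S, T, V, M, R, U, W, I, L, K, N, H, O, X, Y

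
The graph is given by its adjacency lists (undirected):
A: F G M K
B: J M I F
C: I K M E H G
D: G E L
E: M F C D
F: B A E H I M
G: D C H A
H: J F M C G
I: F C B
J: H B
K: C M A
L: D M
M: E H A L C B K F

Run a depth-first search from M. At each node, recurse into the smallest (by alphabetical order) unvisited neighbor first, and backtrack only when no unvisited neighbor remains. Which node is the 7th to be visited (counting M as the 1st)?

Visit M
M → A
A → F
F → B
B → I
I → C
C → E
E → D
D → G
G → H
H → J
D → L
C → K

Visit order: M, A, F, B, I, C, E, D, G, H, J, L, K

E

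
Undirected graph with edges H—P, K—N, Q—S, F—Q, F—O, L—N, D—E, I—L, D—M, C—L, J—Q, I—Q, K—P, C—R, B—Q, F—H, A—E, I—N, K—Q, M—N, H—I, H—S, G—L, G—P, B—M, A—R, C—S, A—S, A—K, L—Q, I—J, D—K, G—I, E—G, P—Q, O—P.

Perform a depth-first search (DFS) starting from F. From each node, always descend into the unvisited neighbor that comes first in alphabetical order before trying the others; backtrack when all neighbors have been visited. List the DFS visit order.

F → H → I → G → E → A → K → D → M → B → Q → J → L → C → R → S → N → P → O

Visit F
F → H
H → I
I → G
G → E
E → A
A → K
K → D
D → M
M → B
B → Q
Q → J
Q → L
L → C
C → R
C → S
L → N
Q → P
P → O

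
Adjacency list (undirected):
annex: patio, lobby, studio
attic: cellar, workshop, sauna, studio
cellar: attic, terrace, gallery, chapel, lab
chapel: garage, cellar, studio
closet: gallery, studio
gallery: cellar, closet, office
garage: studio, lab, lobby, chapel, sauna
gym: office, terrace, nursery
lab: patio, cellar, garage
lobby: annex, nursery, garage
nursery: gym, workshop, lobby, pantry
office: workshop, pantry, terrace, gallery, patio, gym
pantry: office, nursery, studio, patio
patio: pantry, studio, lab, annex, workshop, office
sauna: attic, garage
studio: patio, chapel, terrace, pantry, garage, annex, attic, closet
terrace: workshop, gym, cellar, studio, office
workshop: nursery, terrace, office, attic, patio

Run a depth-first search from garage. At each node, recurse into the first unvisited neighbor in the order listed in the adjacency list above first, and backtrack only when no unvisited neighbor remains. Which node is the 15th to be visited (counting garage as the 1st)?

Visit garage
garage → studio
studio → patio
patio → pantry
pantry → office
office → workshop
workshop → nursery
nursery → gym
gym → terrace
terrace → cellar
cellar → attic
attic → sauna
cellar → gallery
gallery → closet
cellar → chapel
cellar → lab
nursery → lobby
lobby → annex

Visit order: garage, studio, patio, pantry, office, workshop, nursery, gym, terrace, cellar, attic, sauna, gallery, closet, chapel, lab, lobby, annex

chapel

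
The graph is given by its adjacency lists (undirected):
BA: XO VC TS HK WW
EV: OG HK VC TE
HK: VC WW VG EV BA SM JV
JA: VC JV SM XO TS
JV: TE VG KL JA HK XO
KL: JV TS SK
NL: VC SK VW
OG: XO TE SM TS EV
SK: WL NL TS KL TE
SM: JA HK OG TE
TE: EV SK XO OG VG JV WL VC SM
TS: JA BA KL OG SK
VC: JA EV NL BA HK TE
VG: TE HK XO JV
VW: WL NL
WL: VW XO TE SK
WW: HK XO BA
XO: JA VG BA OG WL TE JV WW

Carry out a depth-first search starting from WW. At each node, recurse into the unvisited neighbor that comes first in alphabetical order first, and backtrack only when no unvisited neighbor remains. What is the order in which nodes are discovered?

Visit WW
WW → BA
BA → HK
HK → EV
EV → OG
OG → SM
SM → JA
JA → JV
JV → KL
KL → SK
SK → NL
NL → VC
VC → TE
TE → VG
VG → XO
XO → WL
WL → VW
SK → TS

WW BA HK EV OG SM JA JV KL SK NL VC TE VG XO WL VW TS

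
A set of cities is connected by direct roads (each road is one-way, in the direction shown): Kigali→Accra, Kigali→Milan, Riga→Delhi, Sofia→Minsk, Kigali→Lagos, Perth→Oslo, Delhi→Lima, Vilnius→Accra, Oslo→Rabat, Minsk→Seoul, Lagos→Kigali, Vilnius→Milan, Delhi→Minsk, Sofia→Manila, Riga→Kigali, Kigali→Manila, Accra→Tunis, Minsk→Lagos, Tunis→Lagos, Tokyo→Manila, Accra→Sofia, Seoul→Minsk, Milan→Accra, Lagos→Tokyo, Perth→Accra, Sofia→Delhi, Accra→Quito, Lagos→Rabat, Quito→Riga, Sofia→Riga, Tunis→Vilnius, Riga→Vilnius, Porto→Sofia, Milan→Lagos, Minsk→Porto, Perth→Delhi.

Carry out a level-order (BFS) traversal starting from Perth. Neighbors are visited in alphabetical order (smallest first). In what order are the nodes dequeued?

Perth, Accra, Delhi, Oslo, Quito, Sofia, Tunis, Lima, Minsk, Rabat, Riga, Manila, Lagos, Vilnius, Porto, Seoul, Kigali, Tokyo, Milan

Visit Perth; enqueue Accra, Delhi, Oslo → queue [Accra, Delhi, Oslo]
Visit Accra; enqueue Quito, Sofia, Tunis → queue [Delhi, Oslo, Quito, Sofia, Tunis]
Visit Delhi; enqueue Lima, Minsk → queue [Oslo, Quito, Sofia, Tunis, Lima, Minsk]
Visit Oslo; enqueue Rabat → queue [Quito, Sofia, Tunis, Lima, Minsk, Rabat]
Visit Quito; enqueue Riga → queue [Sofia, Tunis, Lima, Minsk, Rabat, Riga]
Visit Sofia; enqueue Manila → queue [Tunis, Lima, Minsk, Rabat, Riga, Manila]
Visit Tunis; enqueue Lagos, Vilnius → queue [Lima, Minsk, Rabat, Riga, Manila, Lagos, Vilnius]
Visit Lima → queue [Minsk, Rabat, Riga, Manila, Lagos, Vilnius]
Visit Minsk; enqueue Porto, Seoul → queue [Rabat, Riga, Manila, Lagos, Vilnius, Porto, Seoul]
Visit Rabat → queue [Riga, Manila, Lagos, Vilnius, Porto, Seoul]
Visit Riga; enqueue Kigali → queue [Manila, Lagos, Vilnius, Porto, Seoul, Kigali]
Visit Manila → queue [Lagos, Vilnius, Porto, Seoul, Kigali]
Visit Lagos; enqueue Tokyo → queue [Vilnius, Porto, Seoul, Kigali, Tokyo]
Visit Vilnius; enqueue Milan → queue [Porto, Seoul, Kigali, Tokyo, Milan]
Visit Porto → queue [Seoul, Kigali, Tokyo, Milan]
Visit Seoul → queue [Kigali, Tokyo, Milan]
Visit Kigali → queue [Tokyo, Milan]
Visit Tokyo → queue [Milan]
Visit Milan → queue []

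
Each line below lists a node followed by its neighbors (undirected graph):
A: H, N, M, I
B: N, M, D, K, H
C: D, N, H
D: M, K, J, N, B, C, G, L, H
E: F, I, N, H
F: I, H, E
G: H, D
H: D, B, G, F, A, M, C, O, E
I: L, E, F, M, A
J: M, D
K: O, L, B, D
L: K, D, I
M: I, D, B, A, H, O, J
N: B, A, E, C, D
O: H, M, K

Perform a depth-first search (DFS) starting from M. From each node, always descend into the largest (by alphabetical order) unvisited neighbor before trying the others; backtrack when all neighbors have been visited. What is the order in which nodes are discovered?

M → O → K → L → I → F → H → G → D → N → E → C → B → A → J

Visit M
M → O
O → K
K → L
L → I
I → F
F → H
H → G
G → D
D → N
N → E
N → C
N → B
N → A
D → J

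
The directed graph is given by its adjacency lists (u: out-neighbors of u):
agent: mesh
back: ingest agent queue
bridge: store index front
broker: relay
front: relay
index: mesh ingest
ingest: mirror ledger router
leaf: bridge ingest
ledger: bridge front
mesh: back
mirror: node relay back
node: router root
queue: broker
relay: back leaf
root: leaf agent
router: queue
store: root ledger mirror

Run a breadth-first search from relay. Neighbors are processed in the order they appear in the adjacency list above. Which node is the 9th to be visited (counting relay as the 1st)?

ledger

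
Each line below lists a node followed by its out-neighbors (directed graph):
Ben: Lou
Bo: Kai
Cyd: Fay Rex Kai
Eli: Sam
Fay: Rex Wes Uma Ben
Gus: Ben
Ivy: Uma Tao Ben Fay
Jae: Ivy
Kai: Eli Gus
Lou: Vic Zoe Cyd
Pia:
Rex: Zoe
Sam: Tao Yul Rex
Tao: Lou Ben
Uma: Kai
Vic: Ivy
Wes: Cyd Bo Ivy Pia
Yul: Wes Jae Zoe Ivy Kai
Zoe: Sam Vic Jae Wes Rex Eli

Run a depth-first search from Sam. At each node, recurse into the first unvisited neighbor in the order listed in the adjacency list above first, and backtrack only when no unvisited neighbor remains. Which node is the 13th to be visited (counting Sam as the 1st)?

Zoe

Visit Sam
Sam → Tao
Tao → Lou
Lou → Vic
Vic → Ivy
Ivy → Uma
Uma → Kai
Kai → Eli
Kai → Gus
Gus → Ben
Ivy → Fay
Fay → Rex
Rex → Zoe
Zoe → Jae
Zoe → Wes
Wes → Cyd
Wes → Bo
Wes → Pia
Sam → Yul

Visit order: Sam, Tao, Lou, Vic, Ivy, Uma, Kai, Eli, Gus, Ben, Fay, Rex, Zoe, Jae, Wes, Cyd, Bo, Pia, Yul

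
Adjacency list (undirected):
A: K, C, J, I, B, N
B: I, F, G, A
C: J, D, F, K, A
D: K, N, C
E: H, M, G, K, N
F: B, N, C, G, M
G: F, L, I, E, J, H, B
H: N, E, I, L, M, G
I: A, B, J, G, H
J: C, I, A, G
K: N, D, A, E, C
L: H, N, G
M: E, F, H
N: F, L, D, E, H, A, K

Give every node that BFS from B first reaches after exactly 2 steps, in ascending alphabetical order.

C, E, H, J, K, L, M, N

Level 0: B
Level 1: A, F, G, I
Level 2: C, E, H, J, K, L, M, N
Level 3: D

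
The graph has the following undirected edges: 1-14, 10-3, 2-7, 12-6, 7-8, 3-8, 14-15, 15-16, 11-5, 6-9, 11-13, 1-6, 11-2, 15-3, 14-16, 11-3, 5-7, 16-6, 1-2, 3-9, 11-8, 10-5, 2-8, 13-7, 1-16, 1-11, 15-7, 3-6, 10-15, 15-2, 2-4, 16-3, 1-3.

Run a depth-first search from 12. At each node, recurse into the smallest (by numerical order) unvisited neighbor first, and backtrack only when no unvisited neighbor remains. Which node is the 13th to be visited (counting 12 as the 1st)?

Visit 12
12 → 6
6 → 1
1 → 2
2 → 4
2 → 7
7 → 5
5 → 10
10 → 3
3 → 8
8 → 11
11 → 13
3 → 9
3 → 15
15 → 14
14 → 16

Visit order: 12, 6, 1, 2, 4, 7, 5, 10, 3, 8, 11, 13, 9, 15, 14, 16

9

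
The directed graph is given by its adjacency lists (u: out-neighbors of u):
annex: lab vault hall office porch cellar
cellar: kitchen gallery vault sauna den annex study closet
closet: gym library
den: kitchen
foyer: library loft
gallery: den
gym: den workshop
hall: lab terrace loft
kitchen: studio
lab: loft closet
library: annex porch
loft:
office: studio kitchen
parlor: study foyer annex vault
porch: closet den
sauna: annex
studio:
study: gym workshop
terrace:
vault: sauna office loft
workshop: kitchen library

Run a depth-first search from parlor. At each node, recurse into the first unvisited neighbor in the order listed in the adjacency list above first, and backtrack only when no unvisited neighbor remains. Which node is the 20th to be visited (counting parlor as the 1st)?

Visit parlor
parlor → study
study → gym
gym → den
den → kitchen
kitchen → studio
gym → workshop
workshop → library
library → annex
annex → lab
lab → loft
lab → closet
annex → vault
vault → sauna
vault → office
annex → hall
hall → terrace
annex → porch
annex → cellar
cellar → gallery
parlor → foyer

Visit order: parlor, study, gym, den, kitchen, studio, workshop, library, annex, lab, loft, closet, vault, sauna, office, hall, terrace, porch, cellar, gallery, foyer

gallery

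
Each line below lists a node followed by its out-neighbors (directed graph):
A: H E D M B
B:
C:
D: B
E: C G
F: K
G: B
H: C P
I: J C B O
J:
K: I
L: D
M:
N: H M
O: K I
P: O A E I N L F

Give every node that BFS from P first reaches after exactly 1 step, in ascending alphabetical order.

Level 0: P
Level 1: A, E, F, I, L, N, O
Level 2: B, C, D, G, H, J, K, M

A, E, F, I, L, N, O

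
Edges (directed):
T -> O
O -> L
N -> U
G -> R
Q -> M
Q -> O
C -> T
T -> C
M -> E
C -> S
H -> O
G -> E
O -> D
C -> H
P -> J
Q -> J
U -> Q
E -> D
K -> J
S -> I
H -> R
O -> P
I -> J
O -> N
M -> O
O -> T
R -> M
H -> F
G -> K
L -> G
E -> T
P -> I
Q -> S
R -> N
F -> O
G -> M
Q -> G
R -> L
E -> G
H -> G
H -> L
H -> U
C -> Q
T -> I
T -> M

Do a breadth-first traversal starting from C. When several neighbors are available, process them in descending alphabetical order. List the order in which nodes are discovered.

Visit C; enqueue T, S, Q, H → queue [T, S, Q, H]
Visit T; enqueue O, M, I → queue [S, Q, H, O, M, I]
Visit S → queue [Q, H, O, M, I]
Visit Q; enqueue J, G → queue [H, O, M, I, J, G]
Visit H; enqueue U, R, L, F → queue [O, M, I, J, G, U, R, L, F]
Visit O; enqueue P, N, D → queue [M, I, J, G, U, R, L, F, P, N, D]
Visit M; enqueue E → queue [I, J, G, U, R, L, F, P, N, D, E]
Visit I → queue [J, G, U, R, L, F, P, N, D, E]
Visit J → queue [G, U, R, L, F, P, N, D, E]
Visit G; enqueue K → queue [U, R, L, F, P, N, D, E, K]
Visit U → queue [R, L, F, P, N, D, E, K]
Visit R → queue [L, F, P, N, D, E, K]
Visit L → queue [F, P, N, D, E, K]
Visit F → queue [P, N, D, E, K]
Visit P → queue [N, D, E, K]
Visit N → queue [D, E, K]
Visit D → queue [E, K]
Visit E → queue [K]
Visit K → queue []

C T S Q H O M I J G U R L F P N D E K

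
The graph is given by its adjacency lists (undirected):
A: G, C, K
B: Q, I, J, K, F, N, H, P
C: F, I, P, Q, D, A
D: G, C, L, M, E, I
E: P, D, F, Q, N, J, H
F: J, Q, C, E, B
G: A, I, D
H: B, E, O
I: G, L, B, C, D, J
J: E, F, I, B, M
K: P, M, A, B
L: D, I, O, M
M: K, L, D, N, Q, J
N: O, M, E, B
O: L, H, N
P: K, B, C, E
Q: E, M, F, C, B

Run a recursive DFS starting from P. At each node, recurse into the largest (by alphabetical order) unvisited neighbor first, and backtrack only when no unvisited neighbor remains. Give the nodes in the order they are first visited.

P, K, M, Q, F, J, I, L, O, N, E, H, B, D, G, A, C

Visit P
P → K
K → M
M → Q
Q → F
F → J
J → I
I → L
L → O
O → N
N → E
E → H
H → B
E → D
D → G
G → A
A → C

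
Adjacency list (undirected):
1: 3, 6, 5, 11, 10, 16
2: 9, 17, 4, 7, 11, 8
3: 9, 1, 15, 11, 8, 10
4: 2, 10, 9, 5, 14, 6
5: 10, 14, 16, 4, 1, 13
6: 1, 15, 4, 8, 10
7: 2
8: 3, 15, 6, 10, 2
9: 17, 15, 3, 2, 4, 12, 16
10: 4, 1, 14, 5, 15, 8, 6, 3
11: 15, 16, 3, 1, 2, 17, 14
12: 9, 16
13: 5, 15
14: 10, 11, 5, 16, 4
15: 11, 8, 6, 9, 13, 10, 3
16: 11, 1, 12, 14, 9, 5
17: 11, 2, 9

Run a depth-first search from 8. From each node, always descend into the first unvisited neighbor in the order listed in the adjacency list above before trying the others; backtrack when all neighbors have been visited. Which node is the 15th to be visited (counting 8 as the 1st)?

16

Visit 8
8 → 3
3 → 9
9 → 17
17 → 11
11 → 15
15 → 6
6 → 1
1 → 5
5 → 10
10 → 4
4 → 2
2 → 7
4 → 14
14 → 16
16 → 12
5 → 13

Visit order: 8, 3, 9, 17, 11, 15, 6, 1, 5, 10, 4, 2, 7, 14, 16, 12, 13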